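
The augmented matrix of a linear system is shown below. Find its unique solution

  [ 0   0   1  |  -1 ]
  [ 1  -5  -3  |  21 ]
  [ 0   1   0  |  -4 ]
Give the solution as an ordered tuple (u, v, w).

(-2, -4, -1)

R1 ↔ R2
  [ 1  -5  -3  |  21 ]
  [ 0   0   1  |  -1 ]
  [ 0   1   0  |  -4 ]
R2 ↔ R3
  [ 1  -5  -3  |  21 ]
  [ 0   1   0  |  -4 ]
  [ 0   0   1  |  -1 ]
R1 := R1 + 3·R3
  [ 1  -5  0  |  18 ]
  [ 0   1  0  |  -4 ]
  [ 0   0  1  |  -1 ]
R1 := R1 + 5·R2
  [ 1  0  0  |  -2 ]
  [ 0  1  0  |  -4 ]
  [ 0  0  1  |  -1 ]
Reading off the last column: u = -2, v = -4, w = -1.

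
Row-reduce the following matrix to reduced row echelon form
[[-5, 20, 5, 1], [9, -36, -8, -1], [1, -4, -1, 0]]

Multiply R1 by -1/5.
Subtract 9 times R1 from R2.
Subtract R1 from R3.
Multiply R3 by 5.
Subtract 4/5 times R3 from R2.
Add 1/5 times R3 to R1.
Add R2 to R1.

[[1, -4, 0, 0], [0, 0, 1, 0], [0, 0, 0, 1]]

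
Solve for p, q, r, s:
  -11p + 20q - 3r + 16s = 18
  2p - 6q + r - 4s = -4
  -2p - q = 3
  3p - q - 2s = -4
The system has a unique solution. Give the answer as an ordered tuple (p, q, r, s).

Form the augmented matrix and row-reduce:
  [ -11  20  -3  16  |  18 ]
  [   2  -6   1  -4  |  -4 ]
  [  -2  -1   0   0  |   3 ]
  [   3  -1   0  -2  |  -4 ]
r1 -> -1/11·r1
  [  1  -20/11  3/11  -16/11  |  -18/11 ]
  [  2      -6     1      -4  |      -4 ]
  [ -2      -1     0       0  |       3 ]
  [  3      -1     0      -2  |      -4 ]
r2 -> r2 − 2·r1
  [  1  -20/11  3/11  -16/11  |  -18/11 ]
  [  0  -26/11  5/11  -12/11  |   -8/11 ]
  [ -2      -1     0       0  |       3 ]
  [  3      -1     0      -2  |      -4 ]
r3 -> r3 + 2·r1
  [ 1  -20/11  3/11  -16/11  |  -18/11 ]
  [ 0  -26/11  5/11  -12/11  |   -8/11 ]
  [ 0  -51/11  6/11  -32/11  |   -3/11 ]
  [ 3      -1     0      -2  |      -4 ]
r4 -> r4 − 3·r1
  [ 1  -20/11   3/11  -16/11  |  -18/11 ]
  [ 0  -26/11   5/11  -12/11  |   -8/11 ]
  [ 0  -51/11   6/11  -32/11  |   -3/11 ]
  [ 0   49/11  -9/11   26/11  |   10/11 ]
r2 -> -11/26·r2
  [ 1  -20/11   3/11  -16/11  |  -18/11 ]
  [ 0       1  -5/26    6/13  |    4/13 ]
  [ 0  -51/11   6/11  -32/11  |   -3/11 ]
  [ 0   49/11  -9/11   26/11  |   10/11 ]
r3 -> r3 + 51/11·r2
  [ 1  -20/11   3/11  -16/11  |  -18/11 ]
  [ 0       1  -5/26    6/13  |    4/13 ]
  [ 0       0  -9/26  -10/13  |   15/13 ]
  [ 0   49/11  -9/11   26/11  |   10/11 ]
r4 -> r4 − 49/11·r2
  [ 1  -20/11   3/11  -16/11  |  -18/11 ]
  [ 0       1  -5/26    6/13  |    4/13 ]
  [ 0       0  -9/26  -10/13  |   15/13 ]
  [ 0       0   1/26    4/13  |   -6/13 ]
r3 -> -26/9·r3
  [ 1  -20/11   3/11  -16/11  |  -18/11 ]
  [ 0       1  -5/26    6/13  |    4/13 ]
  [ 0       0      1    20/9  |   -10/3 ]
  [ 0       0   1/26    4/13  |   -6/13 ]
r4 -> r4 − 1/26·r3
  [ 1  -20/11   3/11  -16/11  |  -18/11 ]
  [ 0       1  -5/26    6/13  |    4/13 ]
  [ 0       0      1    20/9  |   -10/3 ]
  [ 0       0      0     2/9  |    -1/3 ]
r4 -> 9/2·r4
  [ 1  -20/11   3/11  -16/11  |  -18/11 ]
  [ 0       1  -5/26    6/13  |    4/13 ]
  [ 0       0      1    20/9  |   -10/3 ]
  [ 0       0      0       1  |    -3/2 ]
r3 -> r3 − 20/9·r4
  [ 1  -20/11   3/11  -16/11  |  -18/11 ]
  [ 0       1  -5/26    6/13  |    4/13 ]
  [ 0       0      1       0  |       0 ]
  [ 0       0      0       1  |    -3/2 ]
r2 -> r2 − 6/13·r4
  [ 1  -20/11   3/11  -16/11  |  -18/11 ]
  [ 0       1  -5/26       0  |       1 ]
  [ 0       0      1       0  |       0 ]
  [ 0       0      0       1  |    -3/2 ]
r1 -> r1 + 16/11·r4
  [ 1  -20/11   3/11  0  |  -42/11 ]
  [ 0       1  -5/26  0  |       1 ]
  [ 0       0      1  0  |       0 ]
  [ 0       0      0  1  |    -3/2 ]
r2 -> r2 + 5/26·r3
  [ 1  -20/11  3/11  0  |  -42/11 ]
  [ 0       1     0  0  |       1 ]
  [ 0       0     1  0  |       0 ]
  [ 0       0     0  1  |    -3/2 ]
r1 -> r1 − 3/11·r3
  [ 1  -20/11  0  0  |  -42/11 ]
  [ 0       1  0  0  |       1 ]
  [ 0       0  1  0  |       0 ]
  [ 0       0  0  1  |    -3/2 ]
r1 -> r1 + 20/11·r2
  [ 1  0  0  0  |    -2 ]
  [ 0  1  0  0  |     1 ]
  [ 0  0  1  0  |     0 ]
  [ 0  0  0  1  |  -3/2 ]
Reading off the last column: p = -2, q = 1, r = 0, s = -3/2.

(-2, 1, 0, -3/2)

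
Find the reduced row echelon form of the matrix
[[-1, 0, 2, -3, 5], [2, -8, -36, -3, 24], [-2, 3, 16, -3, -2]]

R1 → -1·R1
  [  1   0   -2   3  -5 ]
  [  2  -8  -36  -3  24 ]
  [ -2   3   16  -3  -2 ]
R2 → R2 − 2·R1
  [  1   0   -2   3  -5 ]
  [  0  -8  -32  -9  34 ]
  [ -2   3   16  -3  -2 ]
R3 → R3 + 2·R1
  [ 1   0   -2   3   -5 ]
  [ 0  -8  -32  -9   34 ]
  [ 0   3   12   3  -12 ]
R2 → -1/8·R2
  [ 1  0  -2    3     -5 ]
  [ 0  1   4  9/8  -17/4 ]
  [ 0  3  12    3    -12 ]
R3 → R3 − 3·R2
  [ 1  0  -2     3     -5 ]
  [ 0  1   4   9/8  -17/4 ]
  [ 0  0   0  -3/8    3/4 ]
R3 → -8/3·R3
  [ 1  0  -2    3     -5 ]
  [ 0  1   4  9/8  -17/4 ]
  [ 0  0   0    1     -2 ]
R2 → R2 − 9/8·R3
  [ 1  0  -2  3  -5 ]
  [ 0  1   4  0  -2 ]
  [ 0  0   0  1  -2 ]
R1 → R1 − 3·R3
  [ 1  0  -2  0   1 ]
  [ 0  1   4  0  -2 ]
  [ 0  0   0  1  -2 ]

[[1, 0, -2, 0, 1], [0, 1, 4, 0, -2], [0, 0, 0, 1, -2]]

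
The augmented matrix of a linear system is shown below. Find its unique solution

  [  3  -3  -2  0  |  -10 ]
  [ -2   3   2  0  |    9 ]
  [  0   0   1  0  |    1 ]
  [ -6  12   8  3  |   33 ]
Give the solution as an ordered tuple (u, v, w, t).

R1 := 1/3·R1
  [  1  -1  -2/3  0  |  -10/3 ]
  [ -2   3     2  0  |      9 ]
  [  0   0     1  0  |      1 ]
  [ -6  12     8  3  |     33 ]
R2 := R2 + 2·R1
  [  1  -1  -2/3  0  |  -10/3 ]
  [  0   1   2/3  0  |    7/3 ]
  [  0   0     1  0  |      1 ]
  [ -6  12     8  3  |     33 ]
R4 := R4 + 6·R1
  [ 1  -1  -2/3  0  |  -10/3 ]
  [ 0   1   2/3  0  |    7/3 ]
  [ 0   0     1  0  |      1 ]
  [ 0   6     4  3  |     13 ]
R4 := R4 − 6·R2
  [ 1  -1  -2/3  0  |  -10/3 ]
  [ 0   1   2/3  0  |    7/3 ]
  [ 0   0     1  0  |      1 ]
  [ 0   0     0  3  |     -1 ]
R4 := 1/3·R4
  [ 1  -1  -2/3  0  |  -10/3 ]
  [ 0   1   2/3  0  |    7/3 ]
  [ 0   0     1  0  |      1 ]
  [ 0   0     0  1  |   -1/3 ]
R2 := R2 − 2/3·R3
  [ 1  -1  -2/3  0  |  -10/3 ]
  [ 0   1     0  0  |    5/3 ]
  [ 0   0     1  0  |      1 ]
  [ 0   0     0  1  |   -1/3 ]
R1 := R1 + 2/3·R3
  [ 1  -1  0  0  |  -8/3 ]
  [ 0   1  0  0  |   5/3 ]
  [ 0   0  1  0  |     1 ]
  [ 0   0  0  1  |  -1/3 ]
R1 := R1 + R2
  [ 1  0  0  0  |    -1 ]
  [ 0  1  0  0  |   5/3 ]
  [ 0  0  1  0  |     1 ]
  [ 0  0  0  1  |  -1/3 ]
Reading off the last column: u = -1, v = 5/3, w = 1, t = -1/3.

(-1, 5/3, 1, -1/3)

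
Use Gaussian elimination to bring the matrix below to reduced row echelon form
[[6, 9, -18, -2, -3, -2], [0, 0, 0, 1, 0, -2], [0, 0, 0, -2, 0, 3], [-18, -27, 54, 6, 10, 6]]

[[1, 3/2, -3, 0, 0, 0], [0, 0, 0, 1, 0, 0], [0, 0, 0, 0, 1, 0], [0, 0, 0, 0, 0, 1]]

Multiply R1 by 1/6.
  [   1  3/2  -3  -1/3  -1/2  -1/3 ]
  [   0    0   0     1     0    -2 ]
  [   0    0   0    -2     0     3 ]
  [ -18  -27  54     6    10     6 ]
Add 18 times R1 to R4.
  [ 1  3/2  -3  -1/3  -1/2  -1/3 ]
  [ 0    0   0     1     0    -2 ]
  [ 0    0   0    -2     0     3 ]
  [ 0    0   0     0     1     0 ]
Add 2 times R2 to R3.
  [ 1  3/2  -3  -1/3  -1/2  -1/3 ]
  [ 0    0   0     1     0    -2 ]
  [ 0    0   0     0     0    -1 ]
  [ 0    0   0     0     1     0 ]
Swap R3 and R4.
  [ 1  3/2  -3  -1/3  -1/2  -1/3 ]
  [ 0    0   0     1     0    -2 ]
  [ 0    0   0     0     1     0 ]
  [ 0    0   0     0     0    -1 ]
Multiply R4 by -1.
  [ 1  3/2  -3  -1/3  -1/2  -1/3 ]
  [ 0    0   0     1     0    -2 ]
  [ 0    0   0     0     1     0 ]
  [ 0    0   0     0     0     1 ]
Add 2 times R4 to R2.
  [ 1  3/2  -3  -1/3  -1/2  -1/3 ]
  [ 0    0   0     1     0     0 ]
  [ 0    0   0     0     1     0 ]
  [ 0    0   0     0     0     1 ]
Add 1/3 times R4 to R1.
  [ 1  3/2  -3  -1/3  -1/2  0 ]
  [ 0    0   0     1     0  0 ]
  [ 0    0   0     0     1  0 ]
  [ 0    0   0     0     0  1 ]
Add 1/2 times R3 to R1.
  [ 1  3/2  -3  -1/3  0  0 ]
  [ 0    0   0     1  0  0 ]
  [ 0    0   0     0  1  0 ]
  [ 0    0   0     0  0  1 ]
Add 1/3 times R2 to R1.
  [ 1  3/2  -3  0  0  0 ]
  [ 0    0   0  1  0  0 ]
  [ 0    0   0  0  1  0 ]
  [ 0    0   0  0  0  1 ]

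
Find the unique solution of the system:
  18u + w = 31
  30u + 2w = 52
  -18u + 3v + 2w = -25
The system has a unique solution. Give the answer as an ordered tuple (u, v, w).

Form the augmented matrix and row-reduce:
  [  18  0  1  |   31 ]
  [  30  0  2  |   52 ]
  [ -18  3  2  |  -25 ]
R1 → 1/18·R1
  [   1  0  1/18  |  31/18 ]
  [  30  0     2  |     52 ]
  [ -18  3     2  |    -25 ]
R2 → R2 − 30·R1
  [   1  0  1/18  |  31/18 ]
  [   0  0   1/3  |    1/3 ]
  [ -18  3     2  |    -25 ]
R3 → R3 + 18·R1
  [ 1  0  1/18  |  31/18 ]
  [ 0  0   1/3  |    1/3 ]
  [ 0  3     3  |      6 ]
R2 <-> R3
  [ 1  0  1/18  |  31/18 ]
  [ 0  3     3  |      6 ]
  [ 0  0   1/3  |    1/3 ]
R2 → 1/3·R2
  [ 1  0  1/18  |  31/18 ]
  [ 0  1     1  |      2 ]
  [ 0  0   1/3  |    1/3 ]
R3 → 3·R3
  [ 1  0  1/18  |  31/18 ]
  [ 0  1     1  |      2 ]
  [ 0  0     1  |      1 ]
R2 → R2 − R3
  [ 1  0  1/18  |  31/18 ]
  [ 0  1     0  |      1 ]
  [ 0  0     1  |      1 ]
R1 → R1 − 1/18·R3
  [ 1  0  0  |  5/3 ]
  [ 0  1  0  |    1 ]
  [ 0  0  1  |    1 ]
Reading off the last column: u = 5/3, v = 1, w = 1.

(5/3, 1, 1)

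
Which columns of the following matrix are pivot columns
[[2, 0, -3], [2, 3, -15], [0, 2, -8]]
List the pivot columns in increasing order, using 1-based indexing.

ρ1 := 1/2·ρ1
  [ 1  0  -3/2 ]
  [ 2  3   -15 ]
  [ 0  2    -8 ]
ρ2 := ρ2 − 2·ρ1
  [ 1  0  -3/2 ]
  [ 0  3   -12 ]
  [ 0  2    -8 ]
ρ2 := 1/3·ρ2
  [ 1  0  -3/2 ]
  [ 0  1    -4 ]
  [ 0  2    -8 ]
ρ3 := ρ3 − 2·ρ2
  [ 1  0  -3/2 ]
  [ 0  1    -4 ]
  [ 0  0     0 ]
Pivot columns are the columns containing a leading 1.

1, 2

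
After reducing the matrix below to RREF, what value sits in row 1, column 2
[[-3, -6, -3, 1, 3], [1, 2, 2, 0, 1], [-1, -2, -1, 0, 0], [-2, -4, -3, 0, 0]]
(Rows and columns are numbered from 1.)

2

Multiply r1 by -1/3.
  [  1   2   1  -1/3  -1 ]
  [  1   2   2     0   1 ]
  [ -1  -2  -1     0   0 ]
  [ -2  -4  -3     0   0 ]
Subtract r1 from r2.
  [  1   2   1  -1/3  -1 ]
  [  0   0   1   1/3   2 ]
  [ -1  -2  -1     0   0 ]
  [ -2  -4  -3     0   0 ]
Add r1 to r3.
  [  1   2   1  -1/3  -1 ]
  [  0   0   1   1/3   2 ]
  [  0   0   0  -1/3  -1 ]
  [ -2  -4  -3     0   0 ]
Add 2 times r1 to r4.
  [ 1  2   1  -1/3  -1 ]
  [ 0  0   1   1/3   2 ]
  [ 0  0   0  -1/3  -1 ]
  [ 0  0  -1  -2/3  -2 ]
Add r2 to r4.
  [ 1  2  1  -1/3  -1 ]
  [ 0  0  1   1/3   2 ]
  [ 0  0  0  -1/3  -1 ]
  [ 0  0  0  -1/3   0 ]
Multiply r3 by -3.
  [ 1  2  1  -1/3  -1 ]
  [ 0  0  1   1/3   2 ]
  [ 0  0  0     1   3 ]
  [ 0  0  0  -1/3   0 ]
Add 1/3 times r3 to r4.
  [ 1  2  1  -1/3  -1 ]
  [ 0  0  1   1/3   2 ]
  [ 0  0  0     1   3 ]
  [ 0  0  0     0   1 ]
Subtract 3 times r4 from r3.
  [ 1  2  1  -1/3  -1 ]
  [ 0  0  1   1/3   2 ]
  [ 0  0  0     1   0 ]
  [ 0  0  0     0   1 ]
Subtract 2 times r4 from r2.
  [ 1  2  1  -1/3  -1 ]
  [ 0  0  1   1/3   0 ]
  [ 0  0  0     1   0 ]
  [ 0  0  0     0   1 ]
Add r4 to r1.
  [ 1  2  1  -1/3  0 ]
  [ 0  0  1   1/3  0 ]
  [ 0  0  0     1  0 ]
  [ 0  0  0     0  1 ]
Subtract 1/3 times r3 from r2.
  [ 1  2  1  -1/3  0 ]
  [ 0  0  1     0  0 ]
  [ 0  0  0     1  0 ]
  [ 0  0  0     0  1 ]
Add 1/3 times r3 to r1.
  [ 1  2  1  0  0 ]
  [ 0  0  1  0  0 ]
  [ 0  0  0  1  0 ]
  [ 0  0  0  0  1 ]
Subtract r2 from r1.
  [ 1  2  0  0  0 ]
  [ 0  0  1  0  0 ]
  [ 0  0  0  1  0 ]
  [ 0  0  0  0  1 ]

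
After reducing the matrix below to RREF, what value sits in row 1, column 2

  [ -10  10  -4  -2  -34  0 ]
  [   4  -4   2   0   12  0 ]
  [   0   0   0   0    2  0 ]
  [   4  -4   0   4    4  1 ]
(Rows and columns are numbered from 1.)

Multiply R1 by -1/10.
  [ 1  -1  2/5  1/5  17/5  0 ]
  [ 4  -4    2    0    12  0 ]
  [ 0   0    0    0     2  0 ]
  [ 4  -4    0    4     4  1 ]
Subtract 4 times R1 from R2.
  [ 1  -1  2/5   1/5  17/5  0 ]
  [ 0   0  2/5  -4/5  -8/5  0 ]
  [ 0   0    0     0     2  0 ]
  [ 4  -4    0     4     4  1 ]
Subtract 4 times R1 from R4.
  [ 1  -1   2/5   1/5   17/5  0 ]
  [ 0   0   2/5  -4/5   -8/5  0 ]
  [ 0   0     0     0      2  0 ]
  [ 0   0  -8/5  16/5  -48/5  1 ]
Multiply R2 by 5/2.
  [ 1  -1   2/5   1/5   17/5  0 ]
  [ 0   0     1    -2     -4  0 ]
  [ 0   0     0     0      2  0 ]
  [ 0   0  -8/5  16/5  -48/5  1 ]
Add 8/5 times R2 to R4.
  [ 1  -1  2/5  1/5  17/5  0 ]
  [ 0   0    1   -2    -4  0 ]
  [ 0   0    0    0     2  0 ]
  [ 0   0    0    0   -16  1 ]
Multiply R3 by 1/2.
  [ 1  -1  2/5  1/5  17/5  0 ]
  [ 0   0    1   -2    -4  0 ]
  [ 0   0    0    0     1  0 ]
  [ 0   0    0    0   -16  1 ]
Add 16 times R3 to R4.
  [ 1  -1  2/5  1/5  17/5  0 ]
  [ 0   0    1   -2    -4  0 ]
  [ 0   0    0    0     1  0 ]
  [ 0   0    0    0     0  1 ]
Add 4 times R3 to R2.
  [ 1  -1  2/5  1/5  17/5  0 ]
  [ 0   0    1   -2     0  0 ]
  [ 0   0    0    0     1  0 ]
  [ 0   0    0    0     0  1 ]
Subtract 17/5 times R3 from R1.
  [ 1  -1  2/5  1/5  0  0 ]
  [ 0   0    1   -2  0  0 ]
  [ 0   0    0    0  1  0 ]
  [ 0   0    0    0  0  1 ]
Subtract 2/5 times R2 from R1.
  [ 1  -1  0   1  0  0 ]
  [ 0   0  1  -2  0  0 ]
  [ 0   0  0   0  1  0 ]
  [ 0   0  0   0  0  1 ]

-1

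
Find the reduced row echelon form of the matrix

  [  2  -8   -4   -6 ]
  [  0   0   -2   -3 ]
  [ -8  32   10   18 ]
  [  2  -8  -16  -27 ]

[[1, -4, 0, 0], [0, 0, 1, 0], [0, 0, 0, 1], [0, 0, 0, 0]]

R1 -> 1/2·R1
  [  1  -4   -2   -3 ]
  [  0   0   -2   -3 ]
  [ -8  32   10   18 ]
  [  2  -8  -16  -27 ]
R3 -> R3 + 8·R1
  [ 1  -4   -2   -3 ]
  [ 0   0   -2   -3 ]
  [ 0   0   -6   -6 ]
  [ 2  -8  -16  -27 ]
R4 -> R4 − 2·R1
  [ 1  -4   -2   -3 ]
  [ 0   0   -2   -3 ]
  [ 0   0   -6   -6 ]
  [ 0   0  -12  -21 ]
R2 -> -1/2·R2
  [ 1  -4   -2   -3 ]
  [ 0   0    1  3/2 ]
  [ 0   0   -6   -6 ]
  [ 0   0  -12  -21 ]
R3 -> R3 + 6·R2
  [ 1  -4   -2   -3 ]
  [ 0   0    1  3/2 ]
  [ 0   0    0    3 ]
  [ 0   0  -12  -21 ]
R4 -> R4 + 12·R2
  [ 1  -4  -2   -3 ]
  [ 0   0   1  3/2 ]
  [ 0   0   0    3 ]
  [ 0   0   0   -3 ]
R3 -> 1/3·R3
  [ 1  -4  -2   -3 ]
  [ 0   0   1  3/2 ]
  [ 0   0   0    1 ]
  [ 0   0   0   -3 ]
R4 -> R4 + 3·R3
  [ 1  -4  -2   -3 ]
  [ 0   0   1  3/2 ]
  [ 0   0   0    1 ]
  [ 0   0   0    0 ]
R2 -> R2 − 3/2·R3
  [ 1  -4  -2  -3 ]
  [ 0   0   1   0 ]
  [ 0   0   0   1 ]
  [ 0   0   0   0 ]
R1 -> R1 + 3·R3
  [ 1  -4  -2  0 ]
  [ 0   0   1  0 ]
  [ 0   0   0  1 ]
  [ 0   0   0  0 ]
R1 -> R1 + 2·R2
  [ 1  -4  0  0 ]
  [ 0   0  1  0 ]
  [ 0   0  0  1 ]
  [ 0   0  0  0 ]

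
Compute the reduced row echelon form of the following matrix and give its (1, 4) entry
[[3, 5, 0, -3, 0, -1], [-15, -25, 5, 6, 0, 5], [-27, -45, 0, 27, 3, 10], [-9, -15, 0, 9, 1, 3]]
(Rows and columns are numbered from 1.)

r1 ← 1/3·r1
  [   1  5/3  0  -1  0  -1/3 ]
  [ -15  -25  5   6  0     5 ]
  [ -27  -45  0  27  3    10 ]
  [  -9  -15  0   9  1     3 ]
r2 ← r2 + 15·r1
  [   1  5/3  0  -1  0  -1/3 ]
  [   0    0  5  -9  0     0 ]
  [ -27  -45  0  27  3    10 ]
  [  -9  -15  0   9  1     3 ]
r3 ← r3 + 27·r1
  [  1  5/3  0  -1  0  -1/3 ]
  [  0    0  5  -9  0     0 ]
  [  0    0  0   0  3     1 ]
  [ -9  -15  0   9  1     3 ]
r4 ← r4 + 9·r1
  [ 1  5/3  0  -1  0  -1/3 ]
  [ 0    0  5  -9  0     0 ]
  [ 0    0  0   0  3     1 ]
  [ 0    0  0   0  1     0 ]
r2 ← 1/5·r2
  [ 1  5/3  0    -1  0  -1/3 ]
  [ 0    0  1  -9/5  0     0 ]
  [ 0    0  0     0  3     1 ]
  [ 0    0  0     0  1     0 ]
r3 ← 1/3·r3
  [ 1  5/3  0    -1  0  -1/3 ]
  [ 0    0  1  -9/5  0     0 ]
  [ 0    0  0     0  1   1/3 ]
  [ 0    0  0     0  1     0 ]
r4 ← r4 − r3
  [ 1  5/3  0    -1  0  -1/3 ]
  [ 0    0  1  -9/5  0     0 ]
  [ 0    0  0     0  1   1/3 ]
  [ 0    0  0     0  0  -1/3 ]
r4 ← -3·r4
  [ 1  5/3  0    -1  0  -1/3 ]
  [ 0    0  1  -9/5  0     0 ]
  [ 0    0  0     0  1   1/3 ]
  [ 0    0  0     0  0     1 ]
r3 ← r3 − 1/3·r4
  [ 1  5/3  0    -1  0  -1/3 ]
  [ 0    0  1  -9/5  0     0 ]
  [ 0    0  0     0  1     0 ]
  [ 0    0  0     0  0     1 ]
r1 ← r1 + 1/3·r4
  [ 1  5/3  0    -1  0  0 ]
  [ 0    0  1  -9/5  0  0 ]
  [ 0    0  0     0  1  0 ]
  [ 0    0  0     0  0  1 ]

-1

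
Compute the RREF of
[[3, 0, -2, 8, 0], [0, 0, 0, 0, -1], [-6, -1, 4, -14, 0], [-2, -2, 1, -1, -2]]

ρ1 ← 1/3·ρ1
  [  1   0  -2/3  8/3   0 ]
  [  0   0     0    0  -1 ]
  [ -6  -1     4  -14   0 ]
  [ -2  -2     1   -1  -2 ]
ρ3 ← ρ3 + 6·ρ1
  [  1   0  -2/3  8/3   0 ]
  [  0   0     0    0  -1 ]
  [  0  -1     0    2   0 ]
  [ -2  -2     1   -1  -2 ]
ρ4 ← ρ4 + 2·ρ1
  [ 1   0  -2/3   8/3   0 ]
  [ 0   0     0     0  -1 ]
  [ 0  -1     0     2   0 ]
  [ 0  -2  -1/3  13/3  -2 ]
ρ2 ↔ ρ3
  [ 1   0  -2/3   8/3   0 ]
  [ 0  -1     0     2   0 ]
  [ 0   0     0     0  -1 ]
  [ 0  -2  -1/3  13/3  -2 ]
ρ2 ← -1·ρ2
  [ 1   0  -2/3   8/3   0 ]
  [ 0   1     0    -2   0 ]
  [ 0   0     0     0  -1 ]
  [ 0  -2  -1/3  13/3  -2 ]
ρ4 ← ρ4 + 2·ρ2
  [ 1  0  -2/3  8/3   0 ]
  [ 0  1     0   -2   0 ]
  [ 0  0     0    0  -1 ]
  [ 0  0  -1/3  1/3  -2 ]
ρ3 ↔ ρ4
  [ 1  0  -2/3  8/3   0 ]
  [ 0  1     0   -2   0 ]
  [ 0  0  -1/3  1/3  -2 ]
  [ 0  0     0    0  -1 ]
ρ3 ← -3·ρ3
  [ 1  0  -2/3  8/3   0 ]
  [ 0  1     0   -2   0 ]
  [ 0  0     1   -1   6 ]
  [ 0  0     0    0  -1 ]
ρ4 ← -1·ρ4
  [ 1  0  -2/3  8/3  0 ]
  [ 0  1     0   -2  0 ]
  [ 0  0     1   -1  6 ]
  [ 0  0     0    0  1 ]
ρ3 ← ρ3 − 6·ρ4
  [ 1  0  -2/3  8/3  0 ]
  [ 0  1     0   -2  0 ]
  [ 0  0     1   -1  0 ]
  [ 0  0     0    0  1 ]
ρ1 ← ρ1 + 2/3·ρ3
  [ 1  0  0   2  0 ]
  [ 0  1  0  -2  0 ]
  [ 0  0  1  -1  0 ]
  [ 0  0  0   0  1 ]

[[1, 0, 0, 2, 0], [0, 1, 0, -2, 0], [0, 0, 1, -1, 0], [0, 0, 0, 0, 1]]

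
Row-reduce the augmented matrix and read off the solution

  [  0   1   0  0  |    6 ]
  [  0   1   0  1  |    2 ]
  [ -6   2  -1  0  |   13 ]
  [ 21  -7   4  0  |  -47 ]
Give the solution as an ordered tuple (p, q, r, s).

(1/3, 6, -3, -4)

r1 <=> r3
  [ -6   2  -1  0  |   13 ]
  [  0   1   0  1  |    2 ]
  [  0   1   0  0  |    6 ]
  [ 21  -7   4  0  |  -47 ]
r1 ← -1/6·r1
  [  1  -1/3  1/6  0  |  -13/6 ]
  [  0     1    0  1  |      2 ]
  [  0     1    0  0  |      6 ]
  [ 21    -7    4  0  |    -47 ]
r4 ← r4 − 21·r1
  [ 1  -1/3  1/6  0  |  -13/6 ]
  [ 0     1    0  1  |      2 ]
  [ 0     1    0  0  |      6 ]
  [ 0     0  1/2  0  |   -3/2 ]
r3 ← r3 − r2
  [ 1  -1/3  1/6   0  |  -13/6 ]
  [ 0     1    0   1  |      2 ]
  [ 0     0    0  -1  |      4 ]
  [ 0     0  1/2   0  |   -3/2 ]
r3 <=> r4
  [ 1  -1/3  1/6   0  |  -13/6 ]
  [ 0     1    0   1  |      2 ]
  [ 0     0  1/2   0  |   -3/2 ]
  [ 0     0    0  -1  |      4 ]
r3 ← 2·r3
  [ 1  -1/3  1/6   0  |  -13/6 ]
  [ 0     1    0   1  |      2 ]
  [ 0     0    1   0  |     -3 ]
  [ 0     0    0  -1  |      4 ]
r4 ← -1·r4
  [ 1  -1/3  1/6  0  |  -13/6 ]
  [ 0     1    0  1  |      2 ]
  [ 0     0    1  0  |     -3 ]
  [ 0     0    0  1  |     -4 ]
r2 ← r2 − r4
  [ 1  -1/3  1/6  0  |  -13/6 ]
  [ 0     1    0  0  |      6 ]
  [ 0     0    1  0  |     -3 ]
  [ 0     0    0  1  |     -4 ]
r1 ← r1 − 1/6·r3
  [ 1  -1/3  0  0  |  -5/3 ]
  [ 0     1  0  0  |     6 ]
  [ 0     0  1  0  |    -3 ]
  [ 0     0  0  1  |    -4 ]
r1 ← r1 + 1/3·r2
  [ 1  0  0  0  |  1/3 ]
  [ 0  1  0  0  |    6 ]
  [ 0  0  1  0  |   -3 ]
  [ 0  0  0  1  |   -4 ]
Reading off the last column: p = 1/3, q = 6, r = -3, s = -4.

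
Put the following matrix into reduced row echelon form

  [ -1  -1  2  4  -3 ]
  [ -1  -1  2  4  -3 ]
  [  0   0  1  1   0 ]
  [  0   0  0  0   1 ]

R1 -> -1·R1
  [  1   1  -2  -4   3 ]
  [ -1  -1   2   4  -3 ]
  [  0   0   1   1   0 ]
  [  0   0   0   0   1 ]
R2 -> R2 + R1
  [ 1  1  -2  -4  3 ]
  [ 0  0   0   0  0 ]
  [ 0  0   1   1  0 ]
  [ 0  0   0   0  1 ]
R2 ↔ R3
  [ 1  1  -2  -4  3 ]
  [ 0  0   1   1  0 ]
  [ 0  0   0   0  0 ]
  [ 0  0   0   0  1 ]
R3 ↔ R4
  [ 1  1  -2  -4  3 ]
  [ 0  0   1   1  0 ]
  [ 0  0   0   0  1 ]
  [ 0  0   0   0  0 ]
R1 -> R1 − 3·R3
  [ 1  1  -2  -4  0 ]
  [ 0  0   1   1  0 ]
  [ 0  0   0   0  1 ]
  [ 0  0   0   0  0 ]
R1 -> R1 + 2·R2
  [ 1  1  0  -2  0 ]
  [ 0  0  1   1  0 ]
  [ 0  0  0   0  1 ]
  [ 0  0  0   0  0 ]

[[1, 1, 0, -2, 0], [0, 0, 1, 1, 0], [0, 0, 0, 0, 1], [0, 0, 0, 0, 0]]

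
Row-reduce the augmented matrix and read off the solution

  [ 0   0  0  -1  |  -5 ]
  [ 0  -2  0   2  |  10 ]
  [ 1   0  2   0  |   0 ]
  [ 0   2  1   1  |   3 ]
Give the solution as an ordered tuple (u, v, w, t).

ρ1 <-> ρ3
  [ 1   0  2   0  |   0 ]
  [ 0  -2  0   2  |  10 ]
  [ 0   0  0  -1  |  -5 ]
  [ 0   2  1   1  |   3 ]
ρ2 ← -1/2·ρ2
  [ 1  0  2   0  |   0 ]
  [ 0  1  0  -1  |  -5 ]
  [ 0  0  0  -1  |  -5 ]
  [ 0  2  1   1  |   3 ]
ρ4 ← ρ4 − 2·ρ2
  [ 1  0  2   0  |   0 ]
  [ 0  1  0  -1  |  -5 ]
  [ 0  0  0  -1  |  -5 ]
  [ 0  0  1   3  |  13 ]
ρ3 <-> ρ4
  [ 1  0  2   0  |   0 ]
  [ 0  1  0  -1  |  -5 ]
  [ 0  0  1   3  |  13 ]
  [ 0  0  0  -1  |  -5 ]
ρ4 ← -1·ρ4
  [ 1  0  2   0  |   0 ]
  [ 0  1  0  -1  |  -5 ]
  [ 0  0  1   3  |  13 ]
  [ 0  0  0   1  |   5 ]
ρ3 ← ρ3 − 3·ρ4
  [ 1  0  2   0  |   0 ]
  [ 0  1  0  -1  |  -5 ]
  [ 0  0  1   0  |  -2 ]
  [ 0  0  0   1  |   5 ]
ρ2 ← ρ2 + ρ4
  [ 1  0  2  0  |   0 ]
  [ 0  1  0  0  |   0 ]
  [ 0  0  1  0  |  -2 ]
  [ 0  0  0  1  |   5 ]
ρ1 ← ρ1 − 2·ρ3
  [ 1  0  0  0  |   4 ]
  [ 0  1  0  0  |   0 ]
  [ 0  0  1  0  |  -2 ]
  [ 0  0  0  1  |   5 ]
Reading off the last column: u = 4, v = 0, w = -2, t = 5.

(4, 0, -2, 5)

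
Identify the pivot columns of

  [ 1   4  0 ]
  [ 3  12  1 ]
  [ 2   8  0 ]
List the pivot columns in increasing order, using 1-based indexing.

r2 → r2 − 3·r1
  [ 1  4  0 ]
  [ 0  0  1 ]
  [ 2  8  0 ]
r3 → r3 − 2·r1
  [ 1  4  0 ]
  [ 0  0  1 ]
  [ 0  0  0 ]
Pivot columns are the columns containing a leading 1.

1, 3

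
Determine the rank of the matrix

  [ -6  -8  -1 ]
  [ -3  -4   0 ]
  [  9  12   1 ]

R1 -> -1/6·R1
  [  1  4/3  1/6 ]
  [ -3   -4    0 ]
  [  9   12    1 ]
R2 -> R2 + 3·R1
  [ 1  4/3  1/6 ]
  [ 0    0  1/2 ]
  [ 9   12    1 ]
R3 -> R3 − 9·R1
  [ 1  4/3   1/6 ]
  [ 0    0   1/2 ]
  [ 0    0  -1/2 ]
R2 -> 2·R2
  [ 1  4/3   1/6 ]
  [ 0    0     1 ]
  [ 0    0  -1/2 ]
R3 -> R3 + 1/2·R2
  [ 1  4/3  1/6 ]
  [ 0    0    1 ]
  [ 0    0    0 ]
R1 -> R1 − 1/6·R2
  [ 1  4/3  0 ]
  [ 0    0  1 ]
  [ 0    0  0 ]
The reduced form has 2 nonzero rows.

rank = 2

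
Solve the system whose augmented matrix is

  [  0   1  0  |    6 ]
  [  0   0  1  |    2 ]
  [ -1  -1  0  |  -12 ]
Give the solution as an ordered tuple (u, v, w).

(6, 6, 2)

R1 ↔ R3
  [ -1  -1  0  |  -12 ]
  [  0   0  1  |    2 ]
  [  0   1  0  |    6 ]
R1 → -1·R1
  [ 1  1  0  |  12 ]
  [ 0  0  1  |   2 ]
  [ 0  1  0  |   6 ]
R2 ↔ R3
  [ 1  1  0  |  12 ]
  [ 0  1  0  |   6 ]
  [ 0  0  1  |   2 ]
R1 → R1 − R2
  [ 1  0  0  |  6 ]
  [ 0  1  0  |  6 ]
  [ 0  0  1  |  2 ]
Reading off the last column: u = 6, v = 6, w = 2.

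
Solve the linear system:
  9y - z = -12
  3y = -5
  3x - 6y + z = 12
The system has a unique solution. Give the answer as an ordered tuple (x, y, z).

Form the augmented matrix and row-reduce:
  [ 0   9  -1  |  -12 ]
  [ 0   3   0  |   -5 ]
  [ 3  -6   1  |   12 ]
ρ1 <=> ρ3
  [ 3  -6   1  |   12 ]
  [ 0   3   0  |   -5 ]
  [ 0   9  -1  |  -12 ]
ρ1 ← 1/3·ρ1
  [ 1  -2  1/3  |    4 ]
  [ 0   3    0  |   -5 ]
  [ 0   9   -1  |  -12 ]
ρ2 ← 1/3·ρ2
  [ 1  -2  1/3  |     4 ]
  [ 0   1    0  |  -5/3 ]
  [ 0   9   -1  |   -12 ]
ρ3 ← ρ3 − 9·ρ2
  [ 1  -2  1/3  |     4 ]
  [ 0   1    0  |  -5/3 ]
  [ 0   0   -1  |     3 ]
ρ3 ← -1·ρ3
  [ 1  -2  1/3  |     4 ]
  [ 0   1    0  |  -5/3 ]
  [ 0   0    1  |    -3 ]
ρ1 ← ρ1 − 1/3·ρ3
  [ 1  -2  0  |     5 ]
  [ 0   1  0  |  -5/3 ]
  [ 0   0  1  |    -3 ]
ρ1 ← ρ1 + 2·ρ2
  [ 1  0  0  |   5/3 ]
  [ 0  1  0  |  -5/3 ]
  [ 0  0  1  |    -3 ]
Reading off the last column: x = 5/3, y = -5/3, z = -3.

(5/3, -5/3, -3)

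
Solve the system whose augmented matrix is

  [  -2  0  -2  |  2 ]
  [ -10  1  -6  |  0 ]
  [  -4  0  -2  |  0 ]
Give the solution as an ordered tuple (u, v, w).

(1, -2, -2)

R1 := -1/2·R1
  [   1  0   1  |  -1 ]
  [ -10  1  -6  |   0 ]
  [  -4  0  -2  |   0 ]
R2 := R2 + 10·R1
  [  1  0   1  |   -1 ]
  [  0  1   4  |  -10 ]
  [ -4  0  -2  |    0 ]
R3 := R3 + 4·R1
  [ 1  0  1  |   -1 ]
  [ 0  1  4  |  -10 ]
  [ 0  0  2  |   -4 ]
R3 := 1/2·R3
  [ 1  0  1  |   -1 ]
  [ 0  1  4  |  -10 ]
  [ 0  0  1  |   -2 ]
R2 := R2 − 4·R3
  [ 1  0  1  |  -1 ]
  [ 0  1  0  |  -2 ]
  [ 0  0  1  |  -2 ]
R1 := R1 − R3
  [ 1  0  0  |   1 ]
  [ 0  1  0  |  -2 ]
  [ 0  0  1  |  -2 ]
Reading off the last column: u = 1, v = -2, w = -2.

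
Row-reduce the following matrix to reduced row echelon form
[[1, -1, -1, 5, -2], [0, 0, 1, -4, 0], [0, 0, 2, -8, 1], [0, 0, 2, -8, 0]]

[[1, -1, 0, 1, 0], [0, 0, 1, -4, 0], [0, 0, 0, 0, 1], [0, 0, 0, 0, 0]]

ρ3 -> ρ3 − 2·ρ2
  [ 1  -1  -1   5  -2 ]
  [ 0   0   1  -4   0 ]
  [ 0   0   0   0   1 ]
  [ 0   0   2  -8   0 ]
ρ4 -> ρ4 − 2·ρ2
  [ 1  -1  -1   5  -2 ]
  [ 0   0   1  -4   0 ]
  [ 0   0   0   0   1 ]
  [ 0   0   0   0   0 ]
ρ1 -> ρ1 + 2·ρ3
  [ 1  -1  -1   5  0 ]
  [ 0   0   1  -4  0 ]
  [ 0   0   0   0  1 ]
  [ 0   0   0   0  0 ]
ρ1 -> ρ1 + ρ2
  [ 1  -1  0   1  0 ]
  [ 0   0  1  -4  0 ]
  [ 0   0  0   0  1 ]
  [ 0   0  0   0  0 ]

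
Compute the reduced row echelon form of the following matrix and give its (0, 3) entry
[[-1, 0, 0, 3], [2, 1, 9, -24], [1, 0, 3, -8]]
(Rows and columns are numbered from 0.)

Multiply r1 by -1.
  [ 1  0  0   -3 ]
  [ 2  1  9  -24 ]
  [ 1  0  3   -8 ]
Subtract 2 times r1 from r2.
  [ 1  0  0   -3 ]
  [ 0  1  9  -18 ]
  [ 1  0  3   -8 ]
Subtract r1 from r3.
  [ 1  0  0   -3 ]
  [ 0  1  9  -18 ]
  [ 0  0  3   -5 ]
Multiply r3 by 1/3.
  [ 1  0  0    -3 ]
  [ 0  1  9   -18 ]
  [ 0  0  1  -5/3 ]
Subtract 9 times r3 from r2.
  [ 1  0  0    -3 ]
  [ 0  1  0    -3 ]
  [ 0  0  1  -5/3 ]

-3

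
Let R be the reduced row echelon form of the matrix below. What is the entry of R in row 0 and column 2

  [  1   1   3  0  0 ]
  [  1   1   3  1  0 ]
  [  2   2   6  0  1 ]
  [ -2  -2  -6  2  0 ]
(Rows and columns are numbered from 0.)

3

ρ2 -> ρ2 − ρ1
  [  1   1   3  0  0 ]
  [  0   0   0  1  0 ]
  [  2   2   6  0  1 ]
  [ -2  -2  -6  2  0 ]
ρ3 -> ρ3 − 2·ρ1
  [  1   1   3  0  0 ]
  [  0   0   0  1  0 ]
  [  0   0   0  0  1 ]
  [ -2  -2  -6  2  0 ]
ρ4 -> ρ4 + 2·ρ1
  [ 1  1  3  0  0 ]
  [ 0  0  0  1  0 ]
  [ 0  0  0  0  1 ]
  [ 0  0  0  2  0 ]
ρ4 -> ρ4 − 2·ρ2
  [ 1  1  3  0  0 ]
  [ 0  0  0  1  0 ]
  [ 0  0  0  0  1 ]
  [ 0  0  0  0  0 ]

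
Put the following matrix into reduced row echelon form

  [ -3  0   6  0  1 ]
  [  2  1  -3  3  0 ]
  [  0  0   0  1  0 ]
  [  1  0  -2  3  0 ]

r1 → -1/3·r1
r2 → r2 − 2·r1
r4 → r4 − r1
r4 → r4 − 3·r3
r4 → 3·r4
r2 → r2 − 2/3·r4
r1 → r1 + 1/3·r4
r2 → r2 − 3·r3

[[1, 0, -2, 0, 0], [0, 1, 1, 0, 0], [0, 0, 0, 1, 0], [0, 0, 0, 0, 1]]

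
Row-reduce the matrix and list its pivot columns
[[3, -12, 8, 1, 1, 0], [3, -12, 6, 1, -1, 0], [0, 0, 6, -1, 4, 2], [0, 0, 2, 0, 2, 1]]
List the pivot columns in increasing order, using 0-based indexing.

ρ1 := 1/3·ρ1
  [ 1   -4  8/3  1/3  1/3  0 ]
  [ 3  -12    6    1   -1  0 ]
  [ 0    0    6   -1    4  2 ]
  [ 0    0    2    0    2  1 ]
ρ2 := ρ2 − 3·ρ1
  [ 1  -4  8/3  1/3  1/3  0 ]
  [ 0   0   -2    0   -2  0 ]
  [ 0   0    6   -1    4  2 ]
  [ 0   0    2    0    2  1 ]
ρ2 := -1/2·ρ2
  [ 1  -4  8/3  1/3  1/3  0 ]
  [ 0   0    1    0    1  0 ]
  [ 0   0    6   -1    4  2 ]
  [ 0   0    2    0    2  1 ]
ρ3 := ρ3 − 6·ρ2
  [ 1  -4  8/3  1/3  1/3  0 ]
  [ 0   0    1    0    1  0 ]
  [ 0   0    0   -1   -2  2 ]
  [ 0   0    2    0    2  1 ]
ρ4 := ρ4 − 2·ρ2
  [ 1  -4  8/3  1/3  1/3  0 ]
  [ 0   0    1    0    1  0 ]
  [ 0   0    0   -1   -2  2 ]
  [ 0   0    0    0    0  1 ]
ρ3 := -1·ρ3
  [ 1  -4  8/3  1/3  1/3   0 ]
  [ 0   0    1    0    1   0 ]
  [ 0   0    0    1    2  -2 ]
  [ 0   0    0    0    0   1 ]
ρ3 := ρ3 + 2·ρ4
  [ 1  -4  8/3  1/3  1/3  0 ]
  [ 0   0    1    0    1  0 ]
  [ 0   0    0    1    2  0 ]
  [ 0   0    0    0    0  1 ]
ρ1 := ρ1 − 1/3·ρ3
  [ 1  -4  8/3  0  -1/3  0 ]
  [ 0   0    1  0     1  0 ]
  [ 0   0    0  1     2  0 ]
  [ 0   0    0  0     0  1 ]
ρ1 := ρ1 − 8/3·ρ2
  [ 1  -4  0  0  -3  0 ]
  [ 0   0  1  0   1  0 ]
  [ 0   0  0  1   2  0 ]
  [ 0   0  0  0   0  1 ]
Pivot columns are the columns containing a leading 1.

0, 2, 3, 5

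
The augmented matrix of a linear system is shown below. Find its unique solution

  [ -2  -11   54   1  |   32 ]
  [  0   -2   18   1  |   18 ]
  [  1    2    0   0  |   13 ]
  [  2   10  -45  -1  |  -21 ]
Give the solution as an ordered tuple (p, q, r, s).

R1 → -1/2·R1
  [ 1  11/2  -27  -1/2  |  -16 ]
  [ 0    -2   18     1  |   18 ]
  [ 1     2    0     0  |   13 ]
  [ 2    10  -45    -1  |  -21 ]
R3 → R3 − R1
  [ 1  11/2  -27  -1/2  |  -16 ]
  [ 0    -2   18     1  |   18 ]
  [ 0  -7/2   27   1/2  |   29 ]
  [ 2    10  -45    -1  |  -21 ]
R4 → R4 − 2·R1
  [ 1  11/2  -27  -1/2  |  -16 ]
  [ 0    -2   18     1  |   18 ]
  [ 0  -7/2   27   1/2  |   29 ]
  [ 0    -1    9     0  |   11 ]
R2 → -1/2·R2
  [ 1  11/2  -27  -1/2  |  -16 ]
  [ 0     1   -9  -1/2  |   -9 ]
  [ 0  -7/2   27   1/2  |   29 ]
  [ 0    -1    9     0  |   11 ]
R3 → R3 + 7/2·R2
  [ 1  11/2   -27  -1/2  |   -16 ]
  [ 0     1    -9  -1/2  |    -9 ]
  [ 0     0  -9/2  -5/4  |  -5/2 ]
  [ 0    -1     9     0  |    11 ]
R4 → R4 + R2
  [ 1  11/2   -27  -1/2  |   -16 ]
  [ 0     1    -9  -1/2  |    -9 ]
  [ 0     0  -9/2  -5/4  |  -5/2 ]
  [ 0     0     0  -1/2  |     2 ]
R3 → -2/9·R3
  [ 1  11/2  -27  -1/2  |  -16 ]
  [ 0     1   -9  -1/2  |   -9 ]
  [ 0     0    1  5/18  |  5/9 ]
  [ 0     0    0  -1/2  |    2 ]
R4 → -2·R4
  [ 1  11/2  -27  -1/2  |  -16 ]
  [ 0     1   -9  -1/2  |   -9 ]
  [ 0     0    1  5/18  |  5/9 ]
  [ 0     0    0     1  |   -4 ]
R3 → R3 − 5/18·R4
  [ 1  11/2  -27  -1/2  |  -16 ]
  [ 0     1   -9  -1/2  |   -9 ]
  [ 0     0    1     0  |  5/3 ]
  [ 0     0    0     1  |   -4 ]
R2 → R2 + 1/2·R4
  [ 1  11/2  -27  -1/2  |  -16 ]
  [ 0     1   -9     0  |  -11 ]
  [ 0     0    1     0  |  5/3 ]
  [ 0     0    0     1  |   -4 ]
R1 → R1 + 1/2·R4
  [ 1  11/2  -27  0  |  -18 ]
  [ 0     1   -9  0  |  -11 ]
  [ 0     0    1  0  |  5/3 ]
  [ 0     0    0  1  |   -4 ]
R2 → R2 + 9·R3
  [ 1  11/2  -27  0  |  -18 ]
  [ 0     1    0  0  |    4 ]
  [ 0     0    1  0  |  5/3 ]
  [ 0     0    0  1  |   -4 ]
R1 → R1 + 27·R3
  [ 1  11/2  0  0  |   27 ]
  [ 0     1  0  0  |    4 ]
  [ 0     0  1  0  |  5/3 ]
  [ 0     0  0  1  |   -4 ]
R1 → R1 − 11/2·R2
  [ 1  0  0  0  |    5 ]
  [ 0  1  0  0  |    4 ]
  [ 0  0  1  0  |  5/3 ]
  [ 0  0  0  1  |   -4 ]
Reading off the last column: p = 5, q = 4, r = 5/3, s = -4.

(5, 4, 5/3, -4)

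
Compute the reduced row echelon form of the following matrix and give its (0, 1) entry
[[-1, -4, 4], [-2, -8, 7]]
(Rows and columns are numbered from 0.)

4

r1 ← -1·r1
  [  1   4  -4 ]
  [ -2  -8   7 ]
r2 ← r2 + 2·r1
  [ 1  4  -4 ]
  [ 0  0  -1 ]
r2 ← -1·r2
  [ 1  4  -4 ]
  [ 0  0   1 ]
r1 ← r1 + 4·r2
  [ 1  4  0 ]
  [ 0  0  1 ]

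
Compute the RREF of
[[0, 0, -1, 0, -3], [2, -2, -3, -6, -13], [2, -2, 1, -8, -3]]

R1 <-> R2
  [ 2  -2  -3  -6  -13 ]
  [ 0   0  -1   0   -3 ]
  [ 2  -2   1  -8   -3 ]
R1 -> 1/2·R1
  [ 1  -1  -3/2  -3  -13/2 ]
  [ 0   0    -1   0     -3 ]
  [ 2  -2     1  -8     -3 ]
R3 -> R3 − 2·R1
  [ 1  -1  -3/2  -3  -13/2 ]
  [ 0   0    -1   0     -3 ]
  [ 0   0     4  -2     10 ]
R2 -> -1·R2
  [ 1  -1  -3/2  -3  -13/2 ]
  [ 0   0     1   0      3 ]
  [ 0   0     4  -2     10 ]
R3 -> R3 − 4·R2
  [ 1  -1  -3/2  -3  -13/2 ]
  [ 0   0     1   0      3 ]
  [ 0   0     0  -2     -2 ]
R3 -> -1/2·R3
  [ 1  -1  -3/2  -3  -13/2 ]
  [ 0   0     1   0      3 ]
  [ 0   0     0   1      1 ]
R1 -> R1 + 3·R3
  [ 1  -1  -3/2  0  -7/2 ]
  [ 0   0     1  0     3 ]
  [ 0   0     0  1     1 ]
R1 -> R1 + 3/2·R2
  [ 1  -1  0  0  1 ]
  [ 0   0  1  0  3 ]
  [ 0   0  0  1  1 ]

[[1, -1, 0, 0, 1], [0, 0, 1, 0, 3], [0, 0, 0, 1, 1]]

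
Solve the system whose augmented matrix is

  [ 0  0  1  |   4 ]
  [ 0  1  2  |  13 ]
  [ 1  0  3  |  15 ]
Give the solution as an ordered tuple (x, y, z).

r1 <=> r3
  [ 1  0  3  |  15 ]
  [ 0  1  2  |  13 ]
  [ 0  0  1  |   4 ]
r2 → r2 − 2·r3
  [ 1  0  3  |  15 ]
  [ 0  1  0  |   5 ]
  [ 0  0  1  |   4 ]
r1 → r1 − 3·r3
  [ 1  0  0  |  3 ]
  [ 0  1  0  |  5 ]
  [ 0  0  1  |  4 ]
Reading off the last column: x = 3, y = 5, z = 4.

(3, 5, 4)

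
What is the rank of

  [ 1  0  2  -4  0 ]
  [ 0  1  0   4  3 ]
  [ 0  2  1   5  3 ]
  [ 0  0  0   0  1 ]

R3 ← R3 − 2·R2
  [ 1  0  2  -4   0 ]
  [ 0  1  0   4   3 ]
  [ 0  0  1  -3  -3 ]
  [ 0  0  0   0   1 ]
R3 ← R3 + 3·R4
  [ 1  0  2  -4  0 ]
  [ 0  1  0   4  3 ]
  [ 0  0  1  -3  0 ]
  [ 0  0  0   0  1 ]
R2 ← R2 − 3·R4
  [ 1  0  2  -4  0 ]
  [ 0  1  0   4  0 ]
  [ 0  0  1  -3  0 ]
  [ 0  0  0   0  1 ]
R1 ← R1 − 2·R3
  [ 1  0  0   2  0 ]
  [ 0  1  0   4  0 ]
  [ 0  0  1  -3  0 ]
  [ 0  0  0   0  1 ]
The reduced form has 4 nonzero rows.

rank = 4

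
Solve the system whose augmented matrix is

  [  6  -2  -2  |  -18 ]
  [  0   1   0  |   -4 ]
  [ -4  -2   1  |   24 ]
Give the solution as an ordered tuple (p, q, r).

(-3, -4, 4)

R1 ← 1/6·R1
  [  1  -1/3  -1/3  |  -3 ]
  [  0     1     0  |  -4 ]
  [ -4    -2     1  |  24 ]
R3 ← R3 + 4·R1
  [ 1   -1/3  -1/3  |  -3 ]
  [ 0      1     0  |  -4 ]
  [ 0  -10/3  -1/3  |  12 ]
R3 ← R3 + 10/3·R2
  [ 1  -1/3  -1/3  |    -3 ]
  [ 0     1     0  |    -4 ]
  [ 0     0  -1/3  |  -4/3 ]
R3 ← -3·R3
  [ 1  -1/3  -1/3  |  -3 ]
  [ 0     1     0  |  -4 ]
  [ 0     0     1  |   4 ]
R1 ← R1 + 1/3·R3
  [ 1  -1/3  0  |  -5/3 ]
  [ 0     1  0  |    -4 ]
  [ 0     0  1  |     4 ]
R1 ← R1 + 1/3·R2
  [ 1  0  0  |  -3 ]
  [ 0  1  0  |  -4 ]
  [ 0  0  1  |   4 ]
Reading off the last column: p = -3, q = -4, r = 4.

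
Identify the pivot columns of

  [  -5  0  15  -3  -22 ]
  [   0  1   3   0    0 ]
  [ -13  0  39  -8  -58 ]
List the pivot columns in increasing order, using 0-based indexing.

r1 := -1/5·r1
  [   1  0  -3  3/5  22/5 ]
  [   0  1   3    0     0 ]
  [ -13  0  39   -8   -58 ]
r3 := r3 + 13·r1
  [ 1  0  -3   3/5  22/5 ]
  [ 0  1   3     0     0 ]
  [ 0  0   0  -1/5  -4/5 ]
r3 := -5·r3
  [ 1  0  -3  3/5  22/5 ]
  [ 0  1   3    0     0 ]
  [ 0  0   0    1     4 ]
r1 := r1 − 3/5·r3
  [ 1  0  -3  0  2 ]
  [ 0  1   3  0  0 ]
  [ 0  0   0  1  4 ]
Pivot columns are the columns containing a leading 1.

0, 1, 3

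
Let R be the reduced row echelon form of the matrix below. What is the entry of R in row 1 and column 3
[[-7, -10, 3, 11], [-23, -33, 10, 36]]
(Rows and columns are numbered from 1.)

1

Multiply r1 by -1/7.
  [   1  10/7  -3/7  -11/7 ]
  [ -23   -33    10     36 ]
Add 23 times r1 to r2.
  [ 1  10/7  -3/7  -11/7 ]
  [ 0  -1/7   1/7   -1/7 ]
Multiply r2 by -7.
  [ 1  10/7  -3/7  -11/7 ]
  [ 0     1    -1      1 ]
Subtract 10/7 times r2 from r1.
  [ 1  0   1  -3 ]
  [ 0  1  -1   1 ]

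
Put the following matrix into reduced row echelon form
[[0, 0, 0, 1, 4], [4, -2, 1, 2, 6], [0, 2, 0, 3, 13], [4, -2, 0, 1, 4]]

[[1, 0, 0, 0, 1/4], [0, 1, 0, 0, 1/2], [0, 0, 1, 0, -2], [0, 0, 0, 1, 4]]

Swap ρ1 and ρ2.
  [ 4  -2  1  2   6 ]
  [ 0   0  0  1   4 ]
  [ 0   2  0  3  13 ]
  [ 4  -2  0  1   4 ]
Multiply ρ1 by 1/4.
  [ 1  -1/2  1/4  1/2  3/2 ]
  [ 0     0    0    1    4 ]
  [ 0     2    0    3   13 ]
  [ 4    -2    0    1    4 ]
Subtract 4 times ρ1 from ρ4.
  [ 1  -1/2  1/4  1/2  3/2 ]
  [ 0     0    0    1    4 ]
  [ 0     2    0    3   13 ]
  [ 0     0   -1   -1   -2 ]
Swap ρ2 and ρ3.
  [ 1  -1/2  1/4  1/2  3/2 ]
  [ 0     2    0    3   13 ]
  [ 0     0    0    1    4 ]
  [ 0     0   -1   -1   -2 ]
Multiply ρ2 by 1/2.
  [ 1  -1/2  1/4  1/2   3/2 ]
  [ 0     1    0  3/2  13/2 ]
  [ 0     0    0    1     4 ]
  [ 0     0   -1   -1    -2 ]
Swap ρ3 and ρ4.
  [ 1  -1/2  1/4  1/2   3/2 ]
  [ 0     1    0  3/2  13/2 ]
  [ 0     0   -1   -1    -2 ]
  [ 0     0    0    1     4 ]
Multiply ρ3 by -1.
  [ 1  -1/2  1/4  1/2   3/2 ]
  [ 0     1    0  3/2  13/2 ]
  [ 0     0    1    1     2 ]
  [ 0     0    0    1     4 ]
Subtract ρ4 from ρ3.
  [ 1  -1/2  1/4  1/2   3/2 ]
  [ 0     1    0  3/2  13/2 ]
  [ 0     0    1    0    -2 ]
  [ 0     0    0    1     4 ]
Subtract 3/2 times ρ4 from ρ2.
  [ 1  -1/2  1/4  1/2  3/2 ]
  [ 0     1    0    0  1/2 ]
  [ 0     0    1    0   -2 ]
  [ 0     0    0    1    4 ]
Subtract 1/2 times ρ4 from ρ1.
  [ 1  -1/2  1/4  0  -1/2 ]
  [ 0     1    0  0   1/2 ]
  [ 0     0    1  0    -2 ]
  [ 0     0    0  1     4 ]
Subtract 1/4 times ρ3 from ρ1.
  [ 1  -1/2  0  0    0 ]
  [ 0     1  0  0  1/2 ]
  [ 0     0  1  0   -2 ]
  [ 0     0  0  1    4 ]
Add 1/2 times ρ2 to ρ1.
  [ 1  0  0  0  1/4 ]
  [ 0  1  0  0  1/2 ]
  [ 0  0  1  0   -2 ]
  [ 0  0  0  1    4 ]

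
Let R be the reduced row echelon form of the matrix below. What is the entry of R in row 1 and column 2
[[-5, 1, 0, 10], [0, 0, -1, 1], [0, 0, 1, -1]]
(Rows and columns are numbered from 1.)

-1/5

Multiply R1 by -1/5.
  [ 1  -1/5   0  -2 ]
  [ 0     0  -1   1 ]
  [ 0     0   1  -1 ]
Multiply R2 by -1.
  [ 1  -1/5  0  -2 ]
  [ 0     0  1  -1 ]
  [ 0     0  1  -1 ]
Subtract R2 from R3.
  [ 1  -1/5  0  -2 ]
  [ 0     0  1  -1 ]
  [ 0     0  0   0 ]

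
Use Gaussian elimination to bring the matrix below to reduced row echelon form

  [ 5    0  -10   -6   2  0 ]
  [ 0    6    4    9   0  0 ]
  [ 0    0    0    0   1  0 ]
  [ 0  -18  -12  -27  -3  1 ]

R1 → 1/5·R1
  [ 1    0   -2  -6/5  2/5  0 ]
  [ 0    6    4     9    0  0 ]
  [ 0    0    0     0    1  0 ]
  [ 0  -18  -12   -27   -3  1 ]
R2 → 1/6·R2
  [ 1    0   -2  -6/5  2/5  0 ]
  [ 0    1  2/3   3/2    0  0 ]
  [ 0    0    0     0    1  0 ]
  [ 0  -18  -12   -27   -3  1 ]
R4 → R4 + 18·R2
  [ 1  0   -2  -6/5  2/5  0 ]
  [ 0  1  2/3   3/2    0  0 ]
  [ 0  0    0     0    1  0 ]
  [ 0  0    0     0   -3  1 ]
R4 → R4 + 3·R3
  [ 1  0   -2  -6/5  2/5  0 ]
  [ 0  1  2/3   3/2    0  0 ]
  [ 0  0    0     0    1  0 ]
  [ 0  0    0     0    0  1 ]
R1 → R1 − 2/5·R3
  [ 1  0   -2  -6/5  0  0 ]
  [ 0  1  2/3   3/2  0  0 ]
  [ 0  0    0     0  1  0 ]
  [ 0  0    0     0  0  1 ]

[[1, 0, -2, -6/5, 0, 0], [0, 1, 2/3, 3/2, 0, 0], [0, 0, 0, 0, 1, 0], [0, 0, 0, 0, 0, 1]]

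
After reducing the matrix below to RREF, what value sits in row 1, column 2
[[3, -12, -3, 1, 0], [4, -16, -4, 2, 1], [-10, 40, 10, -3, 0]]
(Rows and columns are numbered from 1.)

r1 ← 1/3·r1
  [   1   -4  -1  1/3  0 ]
  [   4  -16  -4    2  1 ]
  [ -10   40  10   -3  0 ]
r2 ← r2 − 4·r1
  [   1  -4  -1  1/3  0 ]
  [   0   0   0  2/3  1 ]
  [ -10  40  10   -3  0 ]
r3 ← r3 + 10·r1
  [ 1  -4  -1  1/3  0 ]
  [ 0   0   0  2/3  1 ]
  [ 0   0   0  1/3  0 ]
r2 ← 3/2·r2
  [ 1  -4  -1  1/3    0 ]
  [ 0   0   0    1  3/2 ]
  [ 0   0   0  1/3    0 ]
r3 ← r3 − 1/3·r2
  [ 1  -4  -1  1/3     0 ]
  [ 0   0   0    1   3/2 ]
  [ 0   0   0    0  -1/2 ]
r3 ← -2·r3
  [ 1  -4  -1  1/3    0 ]
  [ 0   0   0    1  3/2 ]
  [ 0   0   0    0    1 ]
r2 ← r2 − 3/2·r3
  [ 1  -4  -1  1/3  0 ]
  [ 0   0   0    1  0 ]
  [ 0   0   0    0  1 ]
r1 ← r1 − 1/3·r2
  [ 1  -4  -1  0  0 ]
  [ 0   0   0  1  0 ]
  [ 0   0   0  0  1 ]

-4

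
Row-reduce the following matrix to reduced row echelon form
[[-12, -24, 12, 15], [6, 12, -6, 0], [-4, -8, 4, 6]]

r1 ← -1/12·r1
  [  1   2  -1  -5/4 ]
  [  6  12  -6     0 ]
  [ -4  -8   4     6 ]
r2 ← r2 − 6·r1
  [  1   2  -1  -5/4 ]
  [  0   0   0  15/2 ]
  [ -4  -8   4     6 ]
r3 ← r3 + 4·r1
  [ 1  2  -1  -5/4 ]
  [ 0  0   0  15/2 ]
  [ 0  0   0     1 ]
r2 ← 2/15·r2
  [ 1  2  -1  -5/4 ]
  [ 0  0   0     1 ]
  [ 0  0   0     1 ]
r3 ← r3 − r2
  [ 1  2  -1  -5/4 ]
  [ 0  0   0     1 ]
  [ 0  0   0     0 ]
r1 ← r1 + 5/4·r2
  [ 1  2  -1  0 ]
  [ 0  0   0  1 ]
  [ 0  0   0  0 ]

[[1, 2, -1, 0], [0, 0, 0, 1], [0, 0, 0, 0]]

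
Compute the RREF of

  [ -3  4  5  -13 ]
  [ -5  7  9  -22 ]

ρ1 → -1/3·ρ1
ρ2 → ρ2 + 5·ρ1
ρ2 → 3·ρ2
ρ1 → ρ1 + 4/3·ρ2

[[1, 0, 1, 3], [0, 1, 2, -1]]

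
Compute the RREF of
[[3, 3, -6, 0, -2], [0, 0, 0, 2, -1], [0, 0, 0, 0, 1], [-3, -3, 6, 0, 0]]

ρ1 → 1/3·ρ1
  [  1   1  -2  0  -2/3 ]
  [  0   0   0  2    -1 ]
  [  0   0   0  0     1 ]
  [ -3  -3   6  0     0 ]
ρ4 → ρ4 + 3·ρ1
  [ 1  1  -2  0  -2/3 ]
  [ 0  0   0  2    -1 ]
  [ 0  0   0  0     1 ]
  [ 0  0   0  0    -2 ]
ρ2 → 1/2·ρ2
  [ 1  1  -2  0  -2/3 ]
  [ 0  0   0  1  -1/2 ]
  [ 0  0   0  0     1 ]
  [ 0  0   0  0    -2 ]
ρ4 → ρ4 + 2·ρ3
  [ 1  1  -2  0  -2/3 ]
  [ 0  0   0  1  -1/2 ]
  [ 0  0   0  0     1 ]
  [ 0  0   0  0     0 ]
ρ2 → ρ2 + 1/2·ρ3
  [ 1  1  -2  0  -2/3 ]
  [ 0  0   0  1     0 ]
  [ 0  0   0  0     1 ]
  [ 0  0   0  0     0 ]
ρ1 → ρ1 + 2/3·ρ3
  [ 1  1  -2  0  0 ]
  [ 0  0   0  1  0 ]
  [ 0  0   0  0  1 ]
  [ 0  0   0  0  0 ]

[[1, 1, -2, 0, 0], [0, 0, 0, 1, 0], [0, 0, 0, 0, 1], [0, 0, 0, 0, 0]]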